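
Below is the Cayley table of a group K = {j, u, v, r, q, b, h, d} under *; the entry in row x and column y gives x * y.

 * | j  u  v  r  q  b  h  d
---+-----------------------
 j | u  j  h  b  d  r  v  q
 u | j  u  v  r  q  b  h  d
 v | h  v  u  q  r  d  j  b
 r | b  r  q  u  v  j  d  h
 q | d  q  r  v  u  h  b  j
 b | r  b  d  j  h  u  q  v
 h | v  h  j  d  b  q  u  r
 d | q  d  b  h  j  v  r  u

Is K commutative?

Check whether the table is symmetric across its main diagonal.
Every entry (row x, col y) equals the entry (row y, col x), so K is abelian.
(In fact K ≅ the elementary abelian group (Z_2)^3.)

Yes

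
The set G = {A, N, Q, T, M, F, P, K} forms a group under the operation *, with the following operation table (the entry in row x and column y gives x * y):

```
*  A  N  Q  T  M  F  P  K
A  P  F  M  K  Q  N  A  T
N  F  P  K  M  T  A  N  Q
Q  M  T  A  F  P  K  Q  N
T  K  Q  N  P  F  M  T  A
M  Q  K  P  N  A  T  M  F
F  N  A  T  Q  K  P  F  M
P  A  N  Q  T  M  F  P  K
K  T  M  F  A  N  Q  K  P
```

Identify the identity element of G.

The identity e satisfies e * x = x for all x, so its row in the table reproduces the column headers.
Row P reads: A, N, Q, T, M, F, P, K — exactly the header order. So P is the identity.
(Structurally, G here is isomorphic to the dihedral group D_4.)

P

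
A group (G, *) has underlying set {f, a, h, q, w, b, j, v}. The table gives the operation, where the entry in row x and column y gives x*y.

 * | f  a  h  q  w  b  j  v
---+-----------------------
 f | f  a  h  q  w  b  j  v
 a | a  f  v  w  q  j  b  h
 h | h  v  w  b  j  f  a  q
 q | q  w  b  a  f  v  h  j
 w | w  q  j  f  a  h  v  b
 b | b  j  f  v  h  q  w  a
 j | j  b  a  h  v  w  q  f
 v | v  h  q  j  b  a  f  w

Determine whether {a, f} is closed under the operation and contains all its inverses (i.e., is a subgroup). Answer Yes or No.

{a, f} contains the identity f.
Checking products: every product of two elements of {a, f} (read from the table) lies in {a, f}, so the set is closed.
In a finite group, a nonempty closed subset is a subgroup. So {a, f} ≤ G.

Yes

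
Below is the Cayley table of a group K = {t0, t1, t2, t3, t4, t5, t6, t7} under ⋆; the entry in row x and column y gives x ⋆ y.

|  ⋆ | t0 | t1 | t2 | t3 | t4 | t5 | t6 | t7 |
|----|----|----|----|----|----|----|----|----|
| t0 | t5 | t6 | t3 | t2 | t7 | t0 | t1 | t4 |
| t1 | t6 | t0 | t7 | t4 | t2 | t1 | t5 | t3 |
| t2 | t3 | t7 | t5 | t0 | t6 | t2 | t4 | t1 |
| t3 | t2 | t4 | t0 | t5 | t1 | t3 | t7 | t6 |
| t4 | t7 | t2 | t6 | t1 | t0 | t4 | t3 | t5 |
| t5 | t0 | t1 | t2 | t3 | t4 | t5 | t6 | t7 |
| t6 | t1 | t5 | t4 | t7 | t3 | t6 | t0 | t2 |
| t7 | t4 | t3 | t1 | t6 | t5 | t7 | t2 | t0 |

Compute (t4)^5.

t4^1 = t4
t4^2 = t4 ⋆ t4 = t0
t4^3 = t0 ⋆ t4 = t7
t4^4 = t7 ⋆ t4 = t5
t4^5 = t5 ⋆ t4 = t4

t4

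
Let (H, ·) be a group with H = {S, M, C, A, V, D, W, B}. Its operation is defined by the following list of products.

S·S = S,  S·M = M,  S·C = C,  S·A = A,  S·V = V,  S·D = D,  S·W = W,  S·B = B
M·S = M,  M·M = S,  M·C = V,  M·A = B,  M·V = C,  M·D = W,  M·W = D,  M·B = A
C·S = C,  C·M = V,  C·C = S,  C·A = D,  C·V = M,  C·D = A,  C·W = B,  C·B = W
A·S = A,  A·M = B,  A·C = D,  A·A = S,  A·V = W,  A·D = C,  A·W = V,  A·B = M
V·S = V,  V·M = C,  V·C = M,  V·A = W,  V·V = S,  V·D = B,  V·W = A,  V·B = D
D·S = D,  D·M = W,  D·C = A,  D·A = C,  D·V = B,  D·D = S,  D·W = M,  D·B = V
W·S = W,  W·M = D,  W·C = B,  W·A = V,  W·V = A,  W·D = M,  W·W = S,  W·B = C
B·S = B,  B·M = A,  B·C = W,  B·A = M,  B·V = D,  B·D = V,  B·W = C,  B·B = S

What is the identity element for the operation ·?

The identity e satisfies e·x = x for all x, so its row in the table reproduces the column headers.
Row S reads: S, M, C, A, V, D, W, B — exactly the header order. So S is the identity.

S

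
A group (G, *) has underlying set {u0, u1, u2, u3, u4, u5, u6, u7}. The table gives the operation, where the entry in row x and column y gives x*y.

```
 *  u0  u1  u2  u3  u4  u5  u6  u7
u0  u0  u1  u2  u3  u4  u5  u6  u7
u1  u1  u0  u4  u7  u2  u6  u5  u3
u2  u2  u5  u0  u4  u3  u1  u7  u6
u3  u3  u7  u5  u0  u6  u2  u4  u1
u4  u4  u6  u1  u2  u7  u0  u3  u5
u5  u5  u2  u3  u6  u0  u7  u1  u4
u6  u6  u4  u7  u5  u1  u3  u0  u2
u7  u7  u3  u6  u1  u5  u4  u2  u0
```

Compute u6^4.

u6^1 = u6
u6^2 = u6*u6 = u0
u6^3 = u0*u6 = u6
u6^4 = u6*u6 = u0

u0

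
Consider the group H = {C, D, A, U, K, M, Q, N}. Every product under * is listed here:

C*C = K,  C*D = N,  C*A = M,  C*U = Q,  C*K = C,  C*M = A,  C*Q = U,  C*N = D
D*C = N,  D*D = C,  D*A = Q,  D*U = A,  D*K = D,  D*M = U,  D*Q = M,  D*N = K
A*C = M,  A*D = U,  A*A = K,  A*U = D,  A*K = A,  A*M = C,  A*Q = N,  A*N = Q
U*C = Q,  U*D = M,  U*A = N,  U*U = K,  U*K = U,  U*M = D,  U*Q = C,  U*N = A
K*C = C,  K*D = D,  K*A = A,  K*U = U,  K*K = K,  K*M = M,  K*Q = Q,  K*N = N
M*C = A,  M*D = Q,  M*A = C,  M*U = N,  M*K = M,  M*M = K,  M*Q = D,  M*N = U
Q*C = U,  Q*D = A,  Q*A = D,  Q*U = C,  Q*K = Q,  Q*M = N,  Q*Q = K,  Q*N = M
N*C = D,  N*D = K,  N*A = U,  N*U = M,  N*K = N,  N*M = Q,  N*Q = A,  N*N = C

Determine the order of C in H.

2

The identity element is K (its row matches the header).
C^1 = C
C^2 = C*C = K
The first power of C equal to the identity is C^2, so ord(C) = 2.
(Structurally, H here is isomorphic to the dihedral group D_4.)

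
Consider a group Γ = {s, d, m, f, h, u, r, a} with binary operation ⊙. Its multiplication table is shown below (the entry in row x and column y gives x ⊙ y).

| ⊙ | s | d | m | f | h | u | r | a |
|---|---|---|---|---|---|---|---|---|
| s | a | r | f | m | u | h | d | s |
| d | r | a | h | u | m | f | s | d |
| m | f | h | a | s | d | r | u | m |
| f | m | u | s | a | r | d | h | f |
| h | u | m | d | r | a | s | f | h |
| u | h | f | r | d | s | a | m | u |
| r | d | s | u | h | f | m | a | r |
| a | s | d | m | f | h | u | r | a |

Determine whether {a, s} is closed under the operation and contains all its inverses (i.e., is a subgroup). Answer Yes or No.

{a, s} contains the identity a.
Checking products: every product of two elements of {a, s} (read from the table) lies in {a, s}, so the set is closed.
In a finite group, a nonempty closed subset is a subgroup. So {a, s} ≤ Γ.
(Structurally, Γ here is isomorphic to the elementary abelian group (Z_2)^3.)

Yes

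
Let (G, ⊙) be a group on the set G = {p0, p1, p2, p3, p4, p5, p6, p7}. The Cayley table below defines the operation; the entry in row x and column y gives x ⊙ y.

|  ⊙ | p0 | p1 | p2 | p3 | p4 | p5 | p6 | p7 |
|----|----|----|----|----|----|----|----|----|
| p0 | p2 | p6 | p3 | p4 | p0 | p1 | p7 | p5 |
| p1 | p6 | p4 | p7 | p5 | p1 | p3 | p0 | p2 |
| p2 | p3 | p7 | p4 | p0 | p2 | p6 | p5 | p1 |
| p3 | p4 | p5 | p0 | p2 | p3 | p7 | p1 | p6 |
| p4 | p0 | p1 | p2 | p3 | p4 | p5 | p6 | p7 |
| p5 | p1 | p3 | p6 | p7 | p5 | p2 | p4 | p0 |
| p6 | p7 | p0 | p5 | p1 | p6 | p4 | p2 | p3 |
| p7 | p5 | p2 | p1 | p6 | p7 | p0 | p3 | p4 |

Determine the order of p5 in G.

The identity element is p4 (its row matches the header).
p5^1 = p5
p5^2 = p5 ⊙ p5 = p2
p5^3 = p2 ⊙ p5 = p6
p5^4 = p6 ⊙ p5 = p4
The first power of p5 equal to the identity is p5^4, so ord(p5) = 4.

4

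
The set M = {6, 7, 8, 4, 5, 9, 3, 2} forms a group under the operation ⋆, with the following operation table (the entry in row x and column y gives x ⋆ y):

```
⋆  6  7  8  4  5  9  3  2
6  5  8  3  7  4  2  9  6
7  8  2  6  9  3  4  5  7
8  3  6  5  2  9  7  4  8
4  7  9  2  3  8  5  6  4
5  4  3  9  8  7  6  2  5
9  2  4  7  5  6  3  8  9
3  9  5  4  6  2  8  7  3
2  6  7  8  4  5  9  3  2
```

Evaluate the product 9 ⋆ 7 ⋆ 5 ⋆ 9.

7

9 ⋆ 7 = 4
4 ⋆ 5 = 8
8 ⋆ 9 = 7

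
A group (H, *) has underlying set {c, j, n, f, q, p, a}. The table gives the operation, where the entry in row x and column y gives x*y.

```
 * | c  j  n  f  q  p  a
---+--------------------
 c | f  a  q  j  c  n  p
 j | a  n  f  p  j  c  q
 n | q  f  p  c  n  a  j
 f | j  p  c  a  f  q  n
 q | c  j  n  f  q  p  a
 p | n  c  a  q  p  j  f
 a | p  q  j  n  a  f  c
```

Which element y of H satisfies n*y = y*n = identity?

First locate the identity: row q matches the header, so q is the identity.
Scan row n for q: n*c = q. Hence n^(-1) = c.
(Structurally, H here is isomorphic to the cyclic group Z_7.)

c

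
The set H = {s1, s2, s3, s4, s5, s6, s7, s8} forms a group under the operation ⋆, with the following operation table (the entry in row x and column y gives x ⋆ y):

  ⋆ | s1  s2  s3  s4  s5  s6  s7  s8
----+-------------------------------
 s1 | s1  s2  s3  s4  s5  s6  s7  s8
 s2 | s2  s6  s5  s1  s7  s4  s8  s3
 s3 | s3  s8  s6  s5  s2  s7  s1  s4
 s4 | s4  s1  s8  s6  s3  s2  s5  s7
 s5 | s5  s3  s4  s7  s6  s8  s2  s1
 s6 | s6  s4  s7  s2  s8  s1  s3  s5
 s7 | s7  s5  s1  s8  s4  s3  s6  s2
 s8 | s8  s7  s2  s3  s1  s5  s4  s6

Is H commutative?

s5 ⋆ s3 = s4 but s3 ⋆ s5 = s2.
Since s5 and s3 do not commute, H is not abelian.

No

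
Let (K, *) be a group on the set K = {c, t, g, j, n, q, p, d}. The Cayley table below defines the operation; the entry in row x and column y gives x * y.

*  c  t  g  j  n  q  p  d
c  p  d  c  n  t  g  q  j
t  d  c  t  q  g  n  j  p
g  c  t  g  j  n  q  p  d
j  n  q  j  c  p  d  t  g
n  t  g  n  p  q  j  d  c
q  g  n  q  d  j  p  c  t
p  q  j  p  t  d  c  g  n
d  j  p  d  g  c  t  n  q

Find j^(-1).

d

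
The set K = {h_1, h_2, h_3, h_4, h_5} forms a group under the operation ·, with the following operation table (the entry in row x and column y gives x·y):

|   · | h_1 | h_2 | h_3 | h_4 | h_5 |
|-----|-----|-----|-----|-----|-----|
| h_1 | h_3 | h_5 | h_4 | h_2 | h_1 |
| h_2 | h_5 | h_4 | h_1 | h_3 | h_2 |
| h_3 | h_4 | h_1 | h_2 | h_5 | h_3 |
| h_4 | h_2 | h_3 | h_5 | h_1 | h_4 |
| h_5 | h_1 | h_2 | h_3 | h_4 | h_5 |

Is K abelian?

Check whether the table is symmetric across its main diagonal.
Every entry (row x, col y) equals the entry (row y, col x), so K is abelian.

Yes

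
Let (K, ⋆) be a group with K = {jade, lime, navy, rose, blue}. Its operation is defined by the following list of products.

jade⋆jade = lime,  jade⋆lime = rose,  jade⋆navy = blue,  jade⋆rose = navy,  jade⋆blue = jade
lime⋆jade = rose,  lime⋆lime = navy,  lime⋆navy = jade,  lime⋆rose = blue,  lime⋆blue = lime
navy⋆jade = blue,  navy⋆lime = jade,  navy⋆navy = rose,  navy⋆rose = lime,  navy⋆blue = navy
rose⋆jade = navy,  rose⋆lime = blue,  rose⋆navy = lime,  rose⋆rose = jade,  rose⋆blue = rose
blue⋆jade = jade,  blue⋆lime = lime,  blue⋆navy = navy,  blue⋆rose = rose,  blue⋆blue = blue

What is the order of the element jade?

The identity element is blue (its row matches the header).
jade^1 = jade
jade^2 = jade ⋆ jade = lime
jade^3 = lime ⋆ jade = rose
jade^4 = rose ⋆ jade = navy
jade^5 = navy ⋆ jade = blue
The first power of jade equal to the identity is jade^5, so ord(jade) = 5.
(Structurally, K here is isomorphic to the cyclic group Z_5.)

5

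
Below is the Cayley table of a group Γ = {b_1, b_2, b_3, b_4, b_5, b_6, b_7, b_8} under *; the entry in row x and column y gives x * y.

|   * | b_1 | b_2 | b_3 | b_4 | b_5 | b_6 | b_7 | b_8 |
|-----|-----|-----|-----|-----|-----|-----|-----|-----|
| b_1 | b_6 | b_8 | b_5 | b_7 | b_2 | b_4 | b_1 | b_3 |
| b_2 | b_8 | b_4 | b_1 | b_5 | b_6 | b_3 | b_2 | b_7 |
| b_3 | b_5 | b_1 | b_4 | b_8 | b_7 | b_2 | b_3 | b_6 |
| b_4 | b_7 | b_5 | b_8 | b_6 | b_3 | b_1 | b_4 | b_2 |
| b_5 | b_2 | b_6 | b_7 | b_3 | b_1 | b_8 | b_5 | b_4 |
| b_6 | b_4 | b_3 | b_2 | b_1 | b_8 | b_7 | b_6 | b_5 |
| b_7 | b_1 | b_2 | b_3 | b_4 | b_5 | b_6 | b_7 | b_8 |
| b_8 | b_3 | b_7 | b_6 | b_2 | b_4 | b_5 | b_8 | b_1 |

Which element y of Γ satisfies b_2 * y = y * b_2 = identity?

First locate the identity: row b_7 matches the header, so b_7 is the identity.
Scan row b_2 for b_7: b_2 * b_8 = b_7. Hence b_2^(-1) = b_8.

b_8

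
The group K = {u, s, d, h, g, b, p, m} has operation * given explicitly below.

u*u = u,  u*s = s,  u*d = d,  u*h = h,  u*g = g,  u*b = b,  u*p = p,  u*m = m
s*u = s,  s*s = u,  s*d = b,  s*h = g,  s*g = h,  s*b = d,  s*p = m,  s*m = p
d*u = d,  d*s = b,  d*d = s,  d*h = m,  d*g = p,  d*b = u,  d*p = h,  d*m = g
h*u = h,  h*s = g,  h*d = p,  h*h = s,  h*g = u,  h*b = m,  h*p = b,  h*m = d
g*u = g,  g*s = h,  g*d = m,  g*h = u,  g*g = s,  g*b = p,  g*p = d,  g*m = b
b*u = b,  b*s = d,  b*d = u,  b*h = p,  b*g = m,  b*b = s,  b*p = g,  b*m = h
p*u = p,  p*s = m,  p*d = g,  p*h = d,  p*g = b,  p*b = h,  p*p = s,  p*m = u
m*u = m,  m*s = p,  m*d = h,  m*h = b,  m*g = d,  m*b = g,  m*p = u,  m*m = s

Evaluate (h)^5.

h^1 = h
h^2 = h * h = s
h^3 = s * h = g
h^4 = g * h = u
h^5 = u * h = h
(Structurally, K here is isomorphic to the quaternion group Q_8.)

h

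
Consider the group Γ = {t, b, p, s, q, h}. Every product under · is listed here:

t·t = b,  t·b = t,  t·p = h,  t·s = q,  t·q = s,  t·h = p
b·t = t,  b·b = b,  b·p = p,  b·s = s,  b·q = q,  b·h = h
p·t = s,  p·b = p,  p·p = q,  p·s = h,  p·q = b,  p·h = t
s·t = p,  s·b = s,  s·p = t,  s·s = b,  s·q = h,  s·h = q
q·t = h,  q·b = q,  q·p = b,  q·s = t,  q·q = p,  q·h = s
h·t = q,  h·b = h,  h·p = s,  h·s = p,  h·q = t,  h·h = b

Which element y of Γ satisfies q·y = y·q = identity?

First locate the identity: row b matches the header, so b is the identity.
Scan row q for b: q·p = b. Hence q^(-1) = p.

p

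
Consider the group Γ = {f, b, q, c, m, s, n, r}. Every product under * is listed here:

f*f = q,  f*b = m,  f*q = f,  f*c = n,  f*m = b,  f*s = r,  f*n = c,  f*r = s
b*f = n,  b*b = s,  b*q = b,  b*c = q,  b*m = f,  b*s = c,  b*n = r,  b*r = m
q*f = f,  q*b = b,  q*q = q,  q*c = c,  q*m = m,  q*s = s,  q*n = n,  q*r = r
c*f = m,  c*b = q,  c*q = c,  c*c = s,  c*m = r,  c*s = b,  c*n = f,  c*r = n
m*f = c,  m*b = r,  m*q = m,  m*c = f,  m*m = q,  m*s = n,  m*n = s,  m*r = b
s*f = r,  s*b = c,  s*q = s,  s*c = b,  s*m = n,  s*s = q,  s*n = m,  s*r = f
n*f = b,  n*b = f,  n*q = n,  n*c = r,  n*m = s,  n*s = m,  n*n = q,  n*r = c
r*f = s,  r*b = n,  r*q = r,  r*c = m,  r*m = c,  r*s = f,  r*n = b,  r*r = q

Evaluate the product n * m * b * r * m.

n * m = s
s * b = c
c * r = n
n * m = s

s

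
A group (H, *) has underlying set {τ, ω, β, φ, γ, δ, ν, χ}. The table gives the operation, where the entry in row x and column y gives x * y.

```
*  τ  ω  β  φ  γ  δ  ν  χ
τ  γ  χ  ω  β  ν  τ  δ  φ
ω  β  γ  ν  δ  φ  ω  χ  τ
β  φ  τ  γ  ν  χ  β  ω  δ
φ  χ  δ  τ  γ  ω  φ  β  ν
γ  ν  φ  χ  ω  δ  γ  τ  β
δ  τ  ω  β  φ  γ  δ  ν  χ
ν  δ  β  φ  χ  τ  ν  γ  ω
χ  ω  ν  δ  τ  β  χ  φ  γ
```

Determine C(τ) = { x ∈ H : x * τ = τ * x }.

Compare row τ with column τ entry by entry.
γ * τ = ν = τ * γ, so γ commutes with τ.
ω * τ = β but τ * ω = χ, so ω does not.
Collecting the elements that commute with τ: C(τ) = {γ, δ, ν, τ}.

{γ, δ, ν, τ}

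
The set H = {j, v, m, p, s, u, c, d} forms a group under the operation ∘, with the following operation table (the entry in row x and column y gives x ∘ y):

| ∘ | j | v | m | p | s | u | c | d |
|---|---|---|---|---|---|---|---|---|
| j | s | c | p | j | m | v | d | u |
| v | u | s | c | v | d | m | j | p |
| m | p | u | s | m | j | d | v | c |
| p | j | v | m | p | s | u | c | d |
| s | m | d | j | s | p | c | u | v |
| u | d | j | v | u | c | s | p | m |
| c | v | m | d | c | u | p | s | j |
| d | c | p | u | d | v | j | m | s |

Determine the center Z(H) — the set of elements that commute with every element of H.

An element z is central iff its row equals its column in the table.
For m: m ∘ u = d ≠ v = u ∘ m, so m ∉ Z.
Checking each element this way leaves Z(H) = {p, s}.
(Structurally, H here is isomorphic to the quaternion group Q_8.)

{p, s}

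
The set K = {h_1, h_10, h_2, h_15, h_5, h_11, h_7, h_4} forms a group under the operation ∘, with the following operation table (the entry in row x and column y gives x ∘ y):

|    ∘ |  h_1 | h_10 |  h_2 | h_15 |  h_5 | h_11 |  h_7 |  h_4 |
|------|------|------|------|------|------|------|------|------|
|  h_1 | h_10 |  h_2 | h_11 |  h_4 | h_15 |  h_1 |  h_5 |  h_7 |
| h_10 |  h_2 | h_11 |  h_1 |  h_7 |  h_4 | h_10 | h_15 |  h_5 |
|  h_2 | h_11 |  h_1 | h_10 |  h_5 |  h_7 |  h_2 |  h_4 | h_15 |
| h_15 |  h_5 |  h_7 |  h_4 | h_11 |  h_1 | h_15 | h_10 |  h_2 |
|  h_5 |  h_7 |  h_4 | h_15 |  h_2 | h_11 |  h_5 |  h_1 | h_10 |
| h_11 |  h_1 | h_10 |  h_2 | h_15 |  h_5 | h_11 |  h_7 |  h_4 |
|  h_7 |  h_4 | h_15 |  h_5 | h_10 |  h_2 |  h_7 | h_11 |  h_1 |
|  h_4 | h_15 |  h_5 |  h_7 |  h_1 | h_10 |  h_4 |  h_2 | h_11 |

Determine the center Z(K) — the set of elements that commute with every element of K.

{h_10, h_11}

An element z is central iff its row equals its column in the table.
For h_1: h_1 ∘ h_7 = h_5 ≠ h_4 = h_7 ∘ h_1, so h_1 ∉ Z.
Checking each element this way leaves Z(K) = {h_10, h_11}.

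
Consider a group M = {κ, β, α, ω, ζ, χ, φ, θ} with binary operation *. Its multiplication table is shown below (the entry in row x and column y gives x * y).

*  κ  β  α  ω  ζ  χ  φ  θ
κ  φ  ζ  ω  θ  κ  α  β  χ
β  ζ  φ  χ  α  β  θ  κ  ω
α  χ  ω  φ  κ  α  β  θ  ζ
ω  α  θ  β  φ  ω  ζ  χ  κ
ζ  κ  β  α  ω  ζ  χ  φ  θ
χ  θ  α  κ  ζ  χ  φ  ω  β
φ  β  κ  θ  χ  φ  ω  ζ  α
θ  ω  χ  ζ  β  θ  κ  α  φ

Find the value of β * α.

Read row β, column α: β * α = χ.
(Structurally, M here is isomorphic to the quaternion group Q_8.)

χ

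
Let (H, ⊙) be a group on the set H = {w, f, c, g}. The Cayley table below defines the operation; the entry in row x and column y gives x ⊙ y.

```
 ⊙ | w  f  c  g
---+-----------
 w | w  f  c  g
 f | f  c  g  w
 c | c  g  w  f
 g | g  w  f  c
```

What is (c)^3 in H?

c

c^1 = c
c^2 = c ⊙ c = w
c^3 = w ⊙ c = c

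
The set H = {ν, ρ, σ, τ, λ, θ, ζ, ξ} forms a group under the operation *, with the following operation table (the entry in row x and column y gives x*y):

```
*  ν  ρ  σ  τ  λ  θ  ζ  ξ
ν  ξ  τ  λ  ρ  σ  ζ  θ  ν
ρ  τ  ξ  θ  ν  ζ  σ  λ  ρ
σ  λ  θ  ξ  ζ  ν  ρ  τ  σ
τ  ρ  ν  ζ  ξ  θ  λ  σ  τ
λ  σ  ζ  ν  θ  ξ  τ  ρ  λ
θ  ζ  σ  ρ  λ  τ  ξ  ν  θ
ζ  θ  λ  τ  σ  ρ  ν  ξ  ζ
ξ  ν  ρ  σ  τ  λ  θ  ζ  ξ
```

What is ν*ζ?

Read row ν, column ζ: ν*ζ = θ.

θ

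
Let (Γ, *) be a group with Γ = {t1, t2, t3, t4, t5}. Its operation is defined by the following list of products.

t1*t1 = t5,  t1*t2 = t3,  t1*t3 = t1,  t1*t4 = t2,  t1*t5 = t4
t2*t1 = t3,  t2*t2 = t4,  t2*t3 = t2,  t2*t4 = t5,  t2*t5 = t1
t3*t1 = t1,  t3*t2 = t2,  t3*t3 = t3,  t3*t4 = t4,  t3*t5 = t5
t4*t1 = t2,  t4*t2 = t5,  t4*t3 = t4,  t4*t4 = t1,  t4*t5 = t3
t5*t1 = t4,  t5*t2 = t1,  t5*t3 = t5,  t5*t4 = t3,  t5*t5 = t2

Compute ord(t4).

5

The identity element is t3 (its row matches the header).
t4^1 = t4
t4^2 = t4*t4 = t1
t4^3 = t1*t4 = t2
t4^4 = t2*t4 = t5
t4^5 = t5*t4 = t3
The first power of t4 equal to the identity is t4^5, so ord(t4) = 5.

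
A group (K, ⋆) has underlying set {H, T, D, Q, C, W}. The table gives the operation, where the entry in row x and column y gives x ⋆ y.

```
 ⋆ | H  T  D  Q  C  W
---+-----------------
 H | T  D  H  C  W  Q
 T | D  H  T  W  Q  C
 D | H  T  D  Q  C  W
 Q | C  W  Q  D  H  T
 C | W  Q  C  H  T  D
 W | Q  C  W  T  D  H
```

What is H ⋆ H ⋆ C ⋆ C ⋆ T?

H ⋆ H = T
T ⋆ C = Q
Q ⋆ C = H
H ⋆ T = D

D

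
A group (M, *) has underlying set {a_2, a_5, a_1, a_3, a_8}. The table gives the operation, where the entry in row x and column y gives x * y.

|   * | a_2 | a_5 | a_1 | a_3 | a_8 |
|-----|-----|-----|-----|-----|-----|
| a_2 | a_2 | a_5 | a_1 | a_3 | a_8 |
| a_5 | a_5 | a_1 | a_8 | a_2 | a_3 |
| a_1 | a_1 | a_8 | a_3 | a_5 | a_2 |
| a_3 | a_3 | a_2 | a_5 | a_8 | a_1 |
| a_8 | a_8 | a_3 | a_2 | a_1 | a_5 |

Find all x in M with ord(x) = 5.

{a_1, a_3, a_5, a_8}

Identity is a_2. Compute the order of each non-identity element by repeated multiplication:
  a_5: a_5 → a_1 → a_8 → a_3 → a_2  (order 5)
  a_1: a_1 → a_3 → a_5 → a_8 → a_2  (order 5)
  a_3: a_3 → a_8 → a_1 → a_5 → a_2  (order 5)
  a_8: a_8 → a_5 → a_3 → a_1 → a_2  (order 5)
Elements of order 5: {a_1, a_3, a_5, a_8}.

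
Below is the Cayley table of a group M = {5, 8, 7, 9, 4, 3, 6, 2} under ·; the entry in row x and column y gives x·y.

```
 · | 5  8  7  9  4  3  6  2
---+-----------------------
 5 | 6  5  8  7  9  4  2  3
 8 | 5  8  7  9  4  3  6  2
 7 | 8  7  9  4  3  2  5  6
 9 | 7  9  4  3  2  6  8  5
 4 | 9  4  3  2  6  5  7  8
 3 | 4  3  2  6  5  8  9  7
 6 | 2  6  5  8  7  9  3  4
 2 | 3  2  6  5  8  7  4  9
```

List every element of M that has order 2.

Identity is 8. Compute the order of each non-identity element by repeated multiplication:
  5: 5 → 6 → 2 → 3 → 4 → 9 → 7 → 8  (order 8)
  7: 7 → 9 → 4 → 3 → 2 → 6 → 5 → 8  (order 8)
  9: 9 → 3 → 6 → 8  (order 4)
  4: 4 → 6 → 7 → 3 → 5 → 9 → 2 → 8  (order 8)
  3: 3 → 8  (order 2)
  6: 6 → 3 → 9 → 8  (order 4)
  2: 2 → 9 → 5 → 3 → 7 → 6 → 4 → 8  (order 8)
Elements of order 2: {3}.

{3}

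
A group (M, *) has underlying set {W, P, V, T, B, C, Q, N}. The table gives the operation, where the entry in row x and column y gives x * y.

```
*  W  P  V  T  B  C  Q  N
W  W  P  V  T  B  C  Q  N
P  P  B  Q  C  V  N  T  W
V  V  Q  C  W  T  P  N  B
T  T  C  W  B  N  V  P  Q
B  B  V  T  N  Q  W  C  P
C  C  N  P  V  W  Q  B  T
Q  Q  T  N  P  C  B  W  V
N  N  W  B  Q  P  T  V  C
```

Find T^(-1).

V

First locate the identity: row W matches the header, so W is the identity.
Scan row T for W: T * V = W. Hence T^(-1) = V.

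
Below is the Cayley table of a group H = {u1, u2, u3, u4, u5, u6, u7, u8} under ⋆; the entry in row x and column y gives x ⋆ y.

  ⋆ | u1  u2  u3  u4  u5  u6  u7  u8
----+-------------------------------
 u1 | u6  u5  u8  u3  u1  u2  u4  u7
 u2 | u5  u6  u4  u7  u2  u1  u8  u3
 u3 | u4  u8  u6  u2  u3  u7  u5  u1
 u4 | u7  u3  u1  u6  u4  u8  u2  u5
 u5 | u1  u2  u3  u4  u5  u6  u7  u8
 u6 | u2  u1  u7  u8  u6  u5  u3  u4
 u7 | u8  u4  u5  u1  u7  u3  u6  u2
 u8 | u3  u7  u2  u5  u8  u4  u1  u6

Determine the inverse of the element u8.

u4

First locate the identity: row u5 matches the header, so u5 is the identity.
Scan row u8 for u5: u8 ⋆ u4 = u5. Hence u8^(-1) = u4.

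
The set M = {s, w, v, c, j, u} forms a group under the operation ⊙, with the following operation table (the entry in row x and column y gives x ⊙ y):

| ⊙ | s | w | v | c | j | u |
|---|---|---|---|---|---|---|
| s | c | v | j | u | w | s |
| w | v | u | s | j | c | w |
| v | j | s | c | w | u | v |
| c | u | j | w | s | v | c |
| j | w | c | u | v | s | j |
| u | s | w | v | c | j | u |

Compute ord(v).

6

The identity element is u (its row matches the header).
v^1 = v
v^2 = v ⊙ v = c
v^3 = c ⊙ v = w
v^4 = w ⊙ v = s
v^5 = s ⊙ v = j
v^6 = j ⊙ v = u
The first power of v equal to the identity is v^6, so ord(v) = 6.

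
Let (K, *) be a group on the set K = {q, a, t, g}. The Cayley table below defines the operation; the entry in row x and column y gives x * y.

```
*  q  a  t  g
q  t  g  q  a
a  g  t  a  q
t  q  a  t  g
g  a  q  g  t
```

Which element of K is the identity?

t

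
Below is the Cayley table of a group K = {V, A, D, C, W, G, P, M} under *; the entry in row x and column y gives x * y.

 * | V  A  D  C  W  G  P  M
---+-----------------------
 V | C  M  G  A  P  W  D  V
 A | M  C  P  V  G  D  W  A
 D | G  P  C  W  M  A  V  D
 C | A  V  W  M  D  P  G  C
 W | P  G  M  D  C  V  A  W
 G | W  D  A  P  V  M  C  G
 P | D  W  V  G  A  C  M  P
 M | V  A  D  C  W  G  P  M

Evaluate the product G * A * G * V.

M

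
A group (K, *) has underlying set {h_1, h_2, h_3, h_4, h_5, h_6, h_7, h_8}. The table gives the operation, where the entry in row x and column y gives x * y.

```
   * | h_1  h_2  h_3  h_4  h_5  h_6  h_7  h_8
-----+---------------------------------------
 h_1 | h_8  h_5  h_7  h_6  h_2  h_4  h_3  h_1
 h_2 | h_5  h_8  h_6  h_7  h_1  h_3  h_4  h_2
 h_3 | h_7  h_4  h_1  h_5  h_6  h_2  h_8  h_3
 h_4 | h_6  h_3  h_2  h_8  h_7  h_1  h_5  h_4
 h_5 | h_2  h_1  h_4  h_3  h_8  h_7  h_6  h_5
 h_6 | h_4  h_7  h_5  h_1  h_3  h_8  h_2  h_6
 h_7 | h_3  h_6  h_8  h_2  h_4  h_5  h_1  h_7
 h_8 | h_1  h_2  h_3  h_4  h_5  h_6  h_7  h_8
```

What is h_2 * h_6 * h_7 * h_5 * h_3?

h_4

h_2 * h_6 = h_3
h_3 * h_7 = h_8
h_8 * h_5 = h_5
h_5 * h_3 = h_4
(Structurally, K here is isomorphic to the dihedral group D_4.)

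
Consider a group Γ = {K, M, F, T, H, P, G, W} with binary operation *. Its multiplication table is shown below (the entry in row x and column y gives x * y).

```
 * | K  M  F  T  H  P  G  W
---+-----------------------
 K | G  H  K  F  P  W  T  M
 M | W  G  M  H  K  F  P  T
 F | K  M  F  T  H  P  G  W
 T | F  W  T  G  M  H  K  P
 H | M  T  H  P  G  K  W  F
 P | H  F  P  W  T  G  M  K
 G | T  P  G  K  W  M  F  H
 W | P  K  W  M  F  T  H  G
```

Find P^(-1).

M

First locate the identity: row F matches the header, so F is the identity.
Scan row P for F: P * M = F. Hence P^(-1) = M.
(Structurally, Γ here is isomorphic to the quaternion group Q_8.)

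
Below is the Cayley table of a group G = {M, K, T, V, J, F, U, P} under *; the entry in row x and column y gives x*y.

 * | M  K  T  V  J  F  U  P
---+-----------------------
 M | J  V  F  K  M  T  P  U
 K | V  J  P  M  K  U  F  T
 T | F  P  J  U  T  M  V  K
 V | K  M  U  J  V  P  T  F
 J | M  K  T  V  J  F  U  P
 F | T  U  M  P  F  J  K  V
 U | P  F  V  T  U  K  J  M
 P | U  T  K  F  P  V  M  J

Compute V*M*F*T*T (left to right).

U

V*M = K
K*F = U
U*T = V
V*T = U
(Structurally, G here is isomorphic to the elementary abelian group (Z_2)^3.)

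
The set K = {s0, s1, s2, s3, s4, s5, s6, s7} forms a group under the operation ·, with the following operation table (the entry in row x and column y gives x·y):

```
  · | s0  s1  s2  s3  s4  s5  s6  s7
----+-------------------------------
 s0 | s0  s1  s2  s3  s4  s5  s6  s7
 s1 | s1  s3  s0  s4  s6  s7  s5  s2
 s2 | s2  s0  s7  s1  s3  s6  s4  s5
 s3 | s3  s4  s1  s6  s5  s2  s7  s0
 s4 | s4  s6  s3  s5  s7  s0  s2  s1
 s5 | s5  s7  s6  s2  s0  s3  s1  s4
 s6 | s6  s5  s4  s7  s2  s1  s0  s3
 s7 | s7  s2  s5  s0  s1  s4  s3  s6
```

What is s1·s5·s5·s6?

s1·s5 = s7
s7·s5 = s4
s4·s6 = s2
(Structurally, K here is isomorphic to the cyclic group Z_8.)

s2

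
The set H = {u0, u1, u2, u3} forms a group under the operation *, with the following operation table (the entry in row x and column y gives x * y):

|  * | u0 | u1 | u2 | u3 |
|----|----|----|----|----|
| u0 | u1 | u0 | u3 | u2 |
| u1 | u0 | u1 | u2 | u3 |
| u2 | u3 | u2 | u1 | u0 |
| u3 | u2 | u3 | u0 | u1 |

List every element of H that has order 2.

Identity is u1. Compute the order of each non-identity element by repeated multiplication:
  u0: u0 → u1  (order 2)
  u2: u2 → u1  (order 2)
  u3: u3 → u1  (order 2)
Elements of order 2: {u0, u2, u3}.

{u0, u2, u3}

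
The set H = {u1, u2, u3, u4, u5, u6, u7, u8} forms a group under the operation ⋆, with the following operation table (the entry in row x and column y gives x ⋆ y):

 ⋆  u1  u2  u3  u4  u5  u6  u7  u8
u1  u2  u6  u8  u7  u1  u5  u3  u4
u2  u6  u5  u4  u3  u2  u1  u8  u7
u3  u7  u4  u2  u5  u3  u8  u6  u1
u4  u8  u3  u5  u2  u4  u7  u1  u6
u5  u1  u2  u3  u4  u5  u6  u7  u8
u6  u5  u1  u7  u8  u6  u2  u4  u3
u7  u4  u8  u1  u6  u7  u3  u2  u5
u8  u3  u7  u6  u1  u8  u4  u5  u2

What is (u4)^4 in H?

u4^1 = u4
u4^2 = u4 ⋆ u4 = u2
u4^3 = u2 ⋆ u4 = u3
u4^4 = u3 ⋆ u4 = u5

u5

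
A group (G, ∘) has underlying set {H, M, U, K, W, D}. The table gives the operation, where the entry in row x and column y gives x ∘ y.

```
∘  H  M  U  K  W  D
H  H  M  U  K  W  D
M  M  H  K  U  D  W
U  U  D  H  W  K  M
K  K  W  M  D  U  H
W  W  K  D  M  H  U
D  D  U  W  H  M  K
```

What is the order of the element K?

The identity element is H (its row matches the header).
K^1 = K
K^2 = K ∘ K = D
K^3 = D ∘ K = H
The first power of K equal to the identity is K^3, so ord(K) = 3.

3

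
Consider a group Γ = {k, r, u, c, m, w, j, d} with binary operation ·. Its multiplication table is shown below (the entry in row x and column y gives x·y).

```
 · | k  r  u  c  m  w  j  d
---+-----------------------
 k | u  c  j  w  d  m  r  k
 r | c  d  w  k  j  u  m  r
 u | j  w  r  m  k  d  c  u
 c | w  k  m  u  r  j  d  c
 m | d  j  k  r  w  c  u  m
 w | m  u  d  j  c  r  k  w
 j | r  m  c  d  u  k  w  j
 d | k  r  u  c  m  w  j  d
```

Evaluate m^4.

m^1 = m
m^2 = m·m = w
m^3 = w·m = c
m^4 = c·m = r
(Structurally, Γ here is isomorphic to the cyclic group Z_8.)

r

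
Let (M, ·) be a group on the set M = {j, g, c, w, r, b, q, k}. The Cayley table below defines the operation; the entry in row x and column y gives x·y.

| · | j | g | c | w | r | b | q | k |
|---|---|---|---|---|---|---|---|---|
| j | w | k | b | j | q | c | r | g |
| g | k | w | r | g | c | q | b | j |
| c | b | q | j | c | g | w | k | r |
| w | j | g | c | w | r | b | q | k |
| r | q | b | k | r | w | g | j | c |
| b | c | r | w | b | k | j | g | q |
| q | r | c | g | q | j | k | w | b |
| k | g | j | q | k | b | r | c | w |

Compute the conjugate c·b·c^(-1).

The identity is w. In row c, the entry w sits in column b, so c^(-1) = b.
c·b = w
w·b = b
(Structurally, M here is isomorphic to the dihedral group D_4.)

b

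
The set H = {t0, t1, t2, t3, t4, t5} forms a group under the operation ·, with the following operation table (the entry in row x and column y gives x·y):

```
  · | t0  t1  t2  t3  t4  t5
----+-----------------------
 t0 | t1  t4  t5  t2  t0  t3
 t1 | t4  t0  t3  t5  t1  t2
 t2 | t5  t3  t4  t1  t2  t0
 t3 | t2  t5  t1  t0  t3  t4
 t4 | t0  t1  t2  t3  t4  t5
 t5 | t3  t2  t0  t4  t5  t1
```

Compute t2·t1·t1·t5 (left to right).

t1

t2·t1 = t3
t3·t1 = t5
t5·t5 = t1
(Structurally, H here is isomorphic to the cyclic group Z_6.)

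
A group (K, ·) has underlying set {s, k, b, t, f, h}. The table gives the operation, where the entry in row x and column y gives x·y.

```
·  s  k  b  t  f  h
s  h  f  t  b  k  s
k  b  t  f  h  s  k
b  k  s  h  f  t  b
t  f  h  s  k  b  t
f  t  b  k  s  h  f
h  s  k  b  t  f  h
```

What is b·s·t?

h

b·s = k
k·t = h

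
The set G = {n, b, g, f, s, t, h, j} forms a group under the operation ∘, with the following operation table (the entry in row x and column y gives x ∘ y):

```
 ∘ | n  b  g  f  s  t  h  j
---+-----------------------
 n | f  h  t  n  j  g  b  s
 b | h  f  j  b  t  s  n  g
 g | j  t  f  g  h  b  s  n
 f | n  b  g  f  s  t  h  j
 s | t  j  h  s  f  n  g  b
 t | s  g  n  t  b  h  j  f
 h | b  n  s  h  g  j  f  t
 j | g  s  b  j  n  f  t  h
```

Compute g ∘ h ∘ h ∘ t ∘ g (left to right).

j

g ∘ h = s
s ∘ h = g
g ∘ t = b
b ∘ g = j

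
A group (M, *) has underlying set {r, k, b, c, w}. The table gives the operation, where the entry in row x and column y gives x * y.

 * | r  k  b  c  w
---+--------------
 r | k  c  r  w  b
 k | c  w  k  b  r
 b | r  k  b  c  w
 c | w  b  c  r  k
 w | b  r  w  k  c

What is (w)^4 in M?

r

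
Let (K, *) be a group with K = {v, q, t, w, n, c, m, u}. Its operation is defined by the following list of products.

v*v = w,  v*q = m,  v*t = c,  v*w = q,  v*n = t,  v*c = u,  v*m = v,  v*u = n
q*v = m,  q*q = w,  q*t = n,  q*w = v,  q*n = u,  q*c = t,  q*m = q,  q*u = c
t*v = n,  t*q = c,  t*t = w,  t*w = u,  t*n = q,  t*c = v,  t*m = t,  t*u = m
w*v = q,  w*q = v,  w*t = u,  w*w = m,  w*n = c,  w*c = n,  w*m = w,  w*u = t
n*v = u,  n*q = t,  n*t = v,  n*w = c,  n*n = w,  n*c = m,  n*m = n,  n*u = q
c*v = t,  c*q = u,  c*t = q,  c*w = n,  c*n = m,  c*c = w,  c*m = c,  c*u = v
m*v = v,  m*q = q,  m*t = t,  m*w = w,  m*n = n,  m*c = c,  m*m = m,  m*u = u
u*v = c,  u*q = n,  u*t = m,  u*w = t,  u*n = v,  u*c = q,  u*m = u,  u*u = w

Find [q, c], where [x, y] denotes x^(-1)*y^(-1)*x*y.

w

Identity is m; from the table q^(-1) = v and c^(-1) = n.
v*n = t
t*q = c
c*c = w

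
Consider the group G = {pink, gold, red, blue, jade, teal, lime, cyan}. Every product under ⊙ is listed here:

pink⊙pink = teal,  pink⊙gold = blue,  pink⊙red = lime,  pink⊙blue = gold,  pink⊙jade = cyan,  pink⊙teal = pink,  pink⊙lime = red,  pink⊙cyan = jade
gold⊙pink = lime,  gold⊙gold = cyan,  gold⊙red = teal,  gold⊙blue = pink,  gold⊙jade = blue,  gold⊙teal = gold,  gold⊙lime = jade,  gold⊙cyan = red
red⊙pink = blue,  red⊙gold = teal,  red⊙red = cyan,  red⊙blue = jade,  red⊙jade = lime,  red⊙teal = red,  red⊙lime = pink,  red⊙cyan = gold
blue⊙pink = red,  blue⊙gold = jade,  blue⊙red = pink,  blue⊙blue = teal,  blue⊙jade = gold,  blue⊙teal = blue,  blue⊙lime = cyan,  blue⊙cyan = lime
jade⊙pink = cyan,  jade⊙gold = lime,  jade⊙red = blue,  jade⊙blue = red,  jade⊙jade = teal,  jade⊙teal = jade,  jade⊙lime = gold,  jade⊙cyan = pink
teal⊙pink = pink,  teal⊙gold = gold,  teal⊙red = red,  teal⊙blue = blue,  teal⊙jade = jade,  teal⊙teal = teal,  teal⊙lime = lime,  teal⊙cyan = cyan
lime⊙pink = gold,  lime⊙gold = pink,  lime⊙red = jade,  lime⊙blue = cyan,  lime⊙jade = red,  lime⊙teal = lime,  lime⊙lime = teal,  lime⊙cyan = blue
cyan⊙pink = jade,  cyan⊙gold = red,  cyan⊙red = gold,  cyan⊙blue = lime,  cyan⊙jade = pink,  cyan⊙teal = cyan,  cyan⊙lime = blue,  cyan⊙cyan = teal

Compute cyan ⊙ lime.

blue

Read row cyan, column lime: cyan ⊙ lime = blue.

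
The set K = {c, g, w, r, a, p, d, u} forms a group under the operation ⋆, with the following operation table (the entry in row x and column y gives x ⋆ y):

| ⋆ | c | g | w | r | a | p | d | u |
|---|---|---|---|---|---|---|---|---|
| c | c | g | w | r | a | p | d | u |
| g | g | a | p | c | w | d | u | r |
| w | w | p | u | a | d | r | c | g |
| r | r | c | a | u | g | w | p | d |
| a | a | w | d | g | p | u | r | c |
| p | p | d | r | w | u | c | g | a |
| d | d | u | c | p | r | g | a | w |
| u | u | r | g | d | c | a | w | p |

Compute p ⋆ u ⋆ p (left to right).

p ⋆ u = a
a ⋆ p = u

u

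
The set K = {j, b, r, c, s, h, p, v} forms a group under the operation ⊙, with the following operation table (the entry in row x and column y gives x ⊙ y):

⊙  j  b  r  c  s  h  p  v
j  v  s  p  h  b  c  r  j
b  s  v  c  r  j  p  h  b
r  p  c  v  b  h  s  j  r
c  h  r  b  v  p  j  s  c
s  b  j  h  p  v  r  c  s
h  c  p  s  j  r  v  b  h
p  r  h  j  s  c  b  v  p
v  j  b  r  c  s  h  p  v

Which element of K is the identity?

v

The identity e satisfies e ⊙ x = x for all x, so its row in the table reproduces the column headers.
Row v reads: j, b, r, c, s, h, p, v — exactly the header order. So v is the identity.
(Structurally, K here is isomorphic to the elementary abelian group (Z_2)^3.)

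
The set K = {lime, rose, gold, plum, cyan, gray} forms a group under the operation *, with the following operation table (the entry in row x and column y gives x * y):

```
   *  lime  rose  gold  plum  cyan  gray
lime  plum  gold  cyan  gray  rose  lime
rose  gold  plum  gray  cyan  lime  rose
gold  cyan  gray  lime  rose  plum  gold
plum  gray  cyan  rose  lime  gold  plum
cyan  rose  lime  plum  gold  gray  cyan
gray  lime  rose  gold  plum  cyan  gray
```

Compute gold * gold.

lime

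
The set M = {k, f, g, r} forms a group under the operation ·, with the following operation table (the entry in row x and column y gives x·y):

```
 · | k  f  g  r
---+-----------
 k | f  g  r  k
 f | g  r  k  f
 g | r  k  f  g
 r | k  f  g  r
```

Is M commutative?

Check whether the table is symmetric across its main diagonal.
Every entry (row x, col y) equals the entry (row y, col x), so M is abelian.

Yes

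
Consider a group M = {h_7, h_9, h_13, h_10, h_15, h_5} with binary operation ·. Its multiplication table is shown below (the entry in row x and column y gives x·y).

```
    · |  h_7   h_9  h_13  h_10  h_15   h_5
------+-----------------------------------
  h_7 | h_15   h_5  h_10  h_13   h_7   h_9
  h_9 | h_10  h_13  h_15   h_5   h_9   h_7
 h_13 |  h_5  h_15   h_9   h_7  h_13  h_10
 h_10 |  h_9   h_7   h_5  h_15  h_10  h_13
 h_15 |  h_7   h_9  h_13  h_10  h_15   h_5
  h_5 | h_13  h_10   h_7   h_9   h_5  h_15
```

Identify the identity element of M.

The identity e satisfies e·x = x for all x, so its row in the table reproduces the column headers.
Row h_15 reads: h_7, h_9, h_13, h_10, h_15, h_5 — exactly the header order. So h_15 is the identity.

h_15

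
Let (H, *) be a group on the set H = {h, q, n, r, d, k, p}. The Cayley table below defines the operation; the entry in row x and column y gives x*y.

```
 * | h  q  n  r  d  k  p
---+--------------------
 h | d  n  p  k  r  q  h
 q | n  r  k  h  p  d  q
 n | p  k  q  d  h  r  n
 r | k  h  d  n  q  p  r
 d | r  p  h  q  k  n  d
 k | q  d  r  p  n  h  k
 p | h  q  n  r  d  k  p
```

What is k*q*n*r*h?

k*q = d
d*n = h
h*r = k
k*h = q

q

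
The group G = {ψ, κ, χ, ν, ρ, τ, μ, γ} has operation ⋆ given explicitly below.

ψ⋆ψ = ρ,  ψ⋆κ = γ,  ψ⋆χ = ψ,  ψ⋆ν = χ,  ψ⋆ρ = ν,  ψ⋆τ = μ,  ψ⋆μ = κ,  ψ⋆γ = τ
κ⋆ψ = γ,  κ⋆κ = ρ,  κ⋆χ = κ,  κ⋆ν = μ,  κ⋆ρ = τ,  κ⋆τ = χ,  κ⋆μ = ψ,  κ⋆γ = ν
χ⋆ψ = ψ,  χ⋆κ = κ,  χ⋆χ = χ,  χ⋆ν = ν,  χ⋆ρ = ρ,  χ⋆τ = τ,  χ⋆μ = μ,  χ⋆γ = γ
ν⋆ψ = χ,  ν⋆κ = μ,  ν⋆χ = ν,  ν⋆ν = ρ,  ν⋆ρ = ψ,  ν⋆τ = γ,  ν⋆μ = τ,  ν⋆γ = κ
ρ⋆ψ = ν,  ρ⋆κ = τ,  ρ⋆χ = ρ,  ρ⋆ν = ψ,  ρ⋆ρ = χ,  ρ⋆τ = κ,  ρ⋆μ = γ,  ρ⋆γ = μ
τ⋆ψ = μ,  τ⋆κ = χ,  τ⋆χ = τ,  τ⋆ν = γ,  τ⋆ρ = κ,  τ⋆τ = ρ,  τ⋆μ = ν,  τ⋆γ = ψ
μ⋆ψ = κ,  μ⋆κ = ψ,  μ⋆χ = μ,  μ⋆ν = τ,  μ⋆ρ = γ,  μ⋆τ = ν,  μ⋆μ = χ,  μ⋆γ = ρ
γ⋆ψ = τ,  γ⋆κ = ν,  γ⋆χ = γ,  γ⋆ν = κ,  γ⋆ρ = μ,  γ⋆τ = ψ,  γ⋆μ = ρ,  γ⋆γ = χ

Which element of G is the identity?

The identity e satisfies e ⋆ x = x for all x, so its row in the table reproduces the column headers.
Row χ reads: ψ, κ, χ, ν, ρ, τ, μ, γ — exactly the header order. So χ is the identity.
(Structurally, G here is isomorphic to Z_2 x Z_4.)

χ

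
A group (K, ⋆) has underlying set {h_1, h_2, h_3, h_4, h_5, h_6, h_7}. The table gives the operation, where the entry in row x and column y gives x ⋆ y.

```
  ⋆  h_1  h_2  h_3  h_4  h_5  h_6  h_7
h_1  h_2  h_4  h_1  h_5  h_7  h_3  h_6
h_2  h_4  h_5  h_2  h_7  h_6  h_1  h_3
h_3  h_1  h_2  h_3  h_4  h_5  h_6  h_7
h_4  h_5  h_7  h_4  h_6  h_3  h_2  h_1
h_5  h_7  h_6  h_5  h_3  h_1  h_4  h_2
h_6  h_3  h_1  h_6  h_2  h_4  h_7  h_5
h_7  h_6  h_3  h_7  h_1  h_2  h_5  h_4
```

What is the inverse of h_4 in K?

First locate the identity: row h_3 matches the header, so h_3 is the identity.
Scan row h_4 for h_3: h_4 ⋆ h_5 = h_3. Hence h_4^(-1) = h_5.
(Structurally, K here is isomorphic to the cyclic group Z_7.)

h_5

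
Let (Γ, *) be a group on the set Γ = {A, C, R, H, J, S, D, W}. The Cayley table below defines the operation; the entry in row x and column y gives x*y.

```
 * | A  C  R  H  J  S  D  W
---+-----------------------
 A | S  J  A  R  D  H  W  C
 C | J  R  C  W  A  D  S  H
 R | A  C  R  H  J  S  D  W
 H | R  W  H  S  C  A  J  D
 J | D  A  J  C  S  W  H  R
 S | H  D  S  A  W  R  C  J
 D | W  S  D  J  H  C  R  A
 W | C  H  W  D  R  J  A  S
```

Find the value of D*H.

J

Read row D, column H: D*H = J.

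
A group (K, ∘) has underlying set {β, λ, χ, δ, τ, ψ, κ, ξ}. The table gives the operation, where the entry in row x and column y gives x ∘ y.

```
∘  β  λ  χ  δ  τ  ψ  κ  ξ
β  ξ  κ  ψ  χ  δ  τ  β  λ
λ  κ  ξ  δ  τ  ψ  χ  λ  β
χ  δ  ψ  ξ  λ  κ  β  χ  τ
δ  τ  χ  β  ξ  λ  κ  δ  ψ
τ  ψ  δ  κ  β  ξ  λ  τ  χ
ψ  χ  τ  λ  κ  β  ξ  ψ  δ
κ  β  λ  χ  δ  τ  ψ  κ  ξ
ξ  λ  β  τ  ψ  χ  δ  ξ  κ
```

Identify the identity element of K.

κ

The identity e satisfies e ∘ x = x for all x, so its row in the table reproduces the column headers.
Row κ reads: β, λ, χ, δ, τ, ψ, κ, ξ — exactly the header order. So κ is the identity.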